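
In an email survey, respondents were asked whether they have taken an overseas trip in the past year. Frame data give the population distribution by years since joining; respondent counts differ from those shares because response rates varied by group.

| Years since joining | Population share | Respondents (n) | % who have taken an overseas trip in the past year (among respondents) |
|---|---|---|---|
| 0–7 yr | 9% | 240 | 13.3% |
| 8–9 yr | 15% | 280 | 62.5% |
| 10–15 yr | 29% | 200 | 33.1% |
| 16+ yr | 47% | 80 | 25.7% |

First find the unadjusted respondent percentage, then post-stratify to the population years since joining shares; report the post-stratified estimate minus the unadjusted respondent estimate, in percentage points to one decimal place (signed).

-4.5 percentage points

Without adjustment, the pooled respondent share is:
  (240/800)×13.3 + (280/800)×62.5 + (200/800)×33.1 + (80/800)×25.7 = 36.71%
Post-stratified estimate weights by population shares:
  0.09×13.3 + 0.15×62.5 + 0.29×33.1 + 0.47×25.7 = 32.25%
Difference = 32.25 − 36.71 = -4.46 pp.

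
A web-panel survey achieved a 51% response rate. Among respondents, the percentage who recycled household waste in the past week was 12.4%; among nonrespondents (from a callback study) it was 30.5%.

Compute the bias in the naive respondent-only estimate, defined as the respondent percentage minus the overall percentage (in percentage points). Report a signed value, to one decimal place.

-8.9 percentage points

Nonresponse fraction = 1 − 0.51 = 0.49.
Bias = (nonresponse fraction) × (respondent percentage − nonrespondent percentage)
     = 0.49 × (12.4 − 30.5) = 0.49 × -18.1 = -8.869.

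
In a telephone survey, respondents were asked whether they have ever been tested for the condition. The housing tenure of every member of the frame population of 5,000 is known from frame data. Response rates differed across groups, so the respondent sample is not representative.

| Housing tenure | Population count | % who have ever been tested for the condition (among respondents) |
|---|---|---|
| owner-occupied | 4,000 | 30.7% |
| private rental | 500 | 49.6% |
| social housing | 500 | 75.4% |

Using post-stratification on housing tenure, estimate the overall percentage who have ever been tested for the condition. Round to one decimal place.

Each cell contributes population-share × respondent value:
  owner-occupied: (4,000/5,000) × 30.7 = 24.56
  private rental: (500/5,000) × 49.6 = 4.96
  social housing: (500/5,000) × 75.4 = 7.54
Post-stratified estimate = 37.06 → 37.1%.

37.1%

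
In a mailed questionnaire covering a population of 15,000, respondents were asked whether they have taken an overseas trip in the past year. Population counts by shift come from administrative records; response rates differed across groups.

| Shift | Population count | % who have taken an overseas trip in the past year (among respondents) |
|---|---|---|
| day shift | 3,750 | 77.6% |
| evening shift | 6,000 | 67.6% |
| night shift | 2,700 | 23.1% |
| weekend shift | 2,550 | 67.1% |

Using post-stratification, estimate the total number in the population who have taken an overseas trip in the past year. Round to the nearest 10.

Estimated count per cell = population count × respondent percentage:
  day shift: 3,750 × 77.6% = 2910
  evening shift: 6,000 × 67.6% = 4056
  night shift: 2,700 × 23.1% = 623.7
  weekend shift: 2,550 × 67.1% = 1711.05
Estimated total = 9300.75 → 9,300.

9,300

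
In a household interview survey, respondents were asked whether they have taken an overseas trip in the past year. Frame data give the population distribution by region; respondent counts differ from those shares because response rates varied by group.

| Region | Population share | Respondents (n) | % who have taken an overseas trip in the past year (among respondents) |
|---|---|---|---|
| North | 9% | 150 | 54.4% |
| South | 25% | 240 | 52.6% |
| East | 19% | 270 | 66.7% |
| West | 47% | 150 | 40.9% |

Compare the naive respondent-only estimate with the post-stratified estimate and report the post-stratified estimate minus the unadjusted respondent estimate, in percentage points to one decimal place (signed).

Naive respondent-only estimate (weights = respondent counts):
  (150/810)×54.4 + (240/810)×52.6 + (270/810)×66.7 + (150/810)×40.9 = 55.4667%
Post-stratified estimate weights by population shares:
  0.09×54.4 + 0.25×52.6 + 0.19×66.7 + 0.47×40.9 = 49.942%
Difference = 49.942 − 55.4667 = -5.5247 pp.

-5.5 percentage points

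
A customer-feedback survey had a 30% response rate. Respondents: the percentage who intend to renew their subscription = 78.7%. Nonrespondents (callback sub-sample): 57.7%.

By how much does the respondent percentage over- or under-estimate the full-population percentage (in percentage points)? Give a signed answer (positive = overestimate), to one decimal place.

Nonresponse fraction = 1 − 0.3 = 0.7.
Bias = (nonresponse fraction) × (respondent percentage − nonrespondent percentage)
     = 0.7 × (78.7 − 57.7) = 0.7 × 21 = 14.7.

+14.7 percentage points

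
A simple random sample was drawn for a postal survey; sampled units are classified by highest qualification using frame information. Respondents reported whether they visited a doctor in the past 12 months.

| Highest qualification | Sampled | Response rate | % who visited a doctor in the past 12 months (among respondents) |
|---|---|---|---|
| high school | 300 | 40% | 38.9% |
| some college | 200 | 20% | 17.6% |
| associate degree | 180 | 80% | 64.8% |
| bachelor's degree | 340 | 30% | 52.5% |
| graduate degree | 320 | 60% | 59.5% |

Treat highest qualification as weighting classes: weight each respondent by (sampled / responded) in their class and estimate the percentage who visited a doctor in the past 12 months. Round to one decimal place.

With weight = n_sampled/n_responded per class, the weighted class total is n_sampled:
  high school: 300 × 38.9 = 11,670
  some college: 200 × 17.6 = 3520
  associate degree: 180 × 64.8 = 11,664
  bachelor's degree: 340 × 52.5 = 17,850
  graduate degree: 320 × 59.5 = 19,040
Adjusted estimate = 63,744 / 1,340 = 47.5701 → 47.6%.

47.6%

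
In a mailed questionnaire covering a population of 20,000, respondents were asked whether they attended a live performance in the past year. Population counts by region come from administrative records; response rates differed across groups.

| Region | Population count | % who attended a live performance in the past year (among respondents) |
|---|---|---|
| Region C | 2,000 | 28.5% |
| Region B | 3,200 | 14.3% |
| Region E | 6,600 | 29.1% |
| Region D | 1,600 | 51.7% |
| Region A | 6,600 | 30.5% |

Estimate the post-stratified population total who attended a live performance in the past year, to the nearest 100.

5,800

Apply each group's respondent rate to its population count:
  Region C: 2,000 × 28.5% = 570
  Region B: 3,200 × 14.3% = 457.6
  Region E: 6,600 × 29.1% = 1920.6
  Region D: 1,600 × 51.7% = 827.2
  Region A: 6,600 × 30.5% = 2013
Estimated total = 5788.4 → 5,800.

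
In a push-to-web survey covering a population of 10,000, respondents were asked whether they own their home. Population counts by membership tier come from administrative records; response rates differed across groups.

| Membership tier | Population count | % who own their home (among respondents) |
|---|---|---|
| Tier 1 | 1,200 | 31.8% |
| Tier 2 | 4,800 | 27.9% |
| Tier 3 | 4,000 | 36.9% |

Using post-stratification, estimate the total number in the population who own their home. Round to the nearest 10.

Apply each group's respondent rate to its population count:
  Tier 1: 1,200 × 31.8% = 381.6
  Tier 2: 4,800 × 27.9% = 1339.2
  Tier 3: 4,000 × 36.9% = 1476
Estimated total = 3196.8 → 3,200.

3,200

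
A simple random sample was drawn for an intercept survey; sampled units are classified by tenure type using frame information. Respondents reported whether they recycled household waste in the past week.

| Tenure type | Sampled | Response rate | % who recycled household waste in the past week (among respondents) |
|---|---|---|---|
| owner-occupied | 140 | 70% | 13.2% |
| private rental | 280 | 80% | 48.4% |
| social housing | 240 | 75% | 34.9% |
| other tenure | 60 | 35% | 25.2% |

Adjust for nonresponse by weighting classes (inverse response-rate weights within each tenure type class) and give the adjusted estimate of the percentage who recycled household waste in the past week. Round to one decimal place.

35.1%

Inverse-response-rate weighting restores each class to its sampled count, so class totals weight by n_sampled:
  owner-occupied: 140 × 13.2 = 1848
  private rental: 280 × 48.4 = 13,552
  social housing: 240 × 34.9 = 8376
  other tenure: 60 × 25.2 = 1512
Adjusted estimate = 25,288 / 720 = 35.1222 → 35.1%.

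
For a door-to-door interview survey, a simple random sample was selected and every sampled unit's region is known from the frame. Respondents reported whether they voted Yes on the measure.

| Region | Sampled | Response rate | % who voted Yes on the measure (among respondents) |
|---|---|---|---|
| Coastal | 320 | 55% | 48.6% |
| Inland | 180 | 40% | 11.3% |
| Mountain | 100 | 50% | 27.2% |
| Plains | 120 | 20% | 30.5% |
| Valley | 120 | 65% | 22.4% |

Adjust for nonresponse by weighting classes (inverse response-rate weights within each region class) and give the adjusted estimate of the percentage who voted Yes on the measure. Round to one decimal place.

Inverse-response-rate weighting restores each class to its sampled count, so class totals weight by n_sampled:
  Coastal: 320 × 48.6 = 15,552
  Inland: 180 × 11.3 = 2034
  Mountain: 100 × 27.2 = 2720
  Plains: 120 × 30.5 = 3660
  Valley: 120 × 22.4 = 2688
Adjusted estimate = 26,654 / 840 = 31.731 → 31.7%.

31.7%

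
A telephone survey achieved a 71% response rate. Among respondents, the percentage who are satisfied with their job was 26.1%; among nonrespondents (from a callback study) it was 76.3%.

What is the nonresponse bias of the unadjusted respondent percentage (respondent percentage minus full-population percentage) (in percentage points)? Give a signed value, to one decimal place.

-14.6 percentage points

Nonresponse fraction = 1 − 0.71 = 0.29.
Bias = (nonresponse fraction) × (respondent percentage − nonrespondent percentage)
     = 0.29 × (26.1 − 76.3) = 0.29 × -50.2 = -14.558.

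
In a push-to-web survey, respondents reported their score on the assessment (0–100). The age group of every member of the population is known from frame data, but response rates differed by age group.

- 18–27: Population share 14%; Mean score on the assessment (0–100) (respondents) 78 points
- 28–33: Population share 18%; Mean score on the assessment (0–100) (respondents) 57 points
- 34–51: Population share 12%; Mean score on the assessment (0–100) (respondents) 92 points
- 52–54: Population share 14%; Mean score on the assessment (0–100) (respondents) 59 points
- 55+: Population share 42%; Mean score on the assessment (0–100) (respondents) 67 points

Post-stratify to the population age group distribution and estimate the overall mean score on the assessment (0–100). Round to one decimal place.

68.6

Post-stratification weights by population share, not respondent share:
  18–27: 0.14 × 78 = 10.92
  28–33: 0.18 × 57 = 10.26
  34–51: 0.12 × 92 = 11.04
  52–54: 0.14 × 59 = 8.26
  55+: 0.42 × 67 = 28.14
Post-stratified estimate = 68.62 → 68.6.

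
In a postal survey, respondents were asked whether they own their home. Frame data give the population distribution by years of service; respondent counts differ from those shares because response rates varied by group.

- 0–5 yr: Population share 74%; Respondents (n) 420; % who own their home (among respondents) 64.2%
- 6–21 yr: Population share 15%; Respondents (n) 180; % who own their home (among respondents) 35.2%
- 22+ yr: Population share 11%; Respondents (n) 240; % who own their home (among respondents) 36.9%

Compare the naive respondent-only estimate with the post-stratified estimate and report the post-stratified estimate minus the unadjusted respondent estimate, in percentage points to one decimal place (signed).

Unadjusted (pooled respondent) estimate weights by respondent counts:
  (420/840)×64.2 + (180/840)×35.2 + (240/840)×36.9 = 50.1857%
Reweighting by population years of service shares:
  0.74×64.2 + 0.15×35.2 + 0.11×36.9 = 56.847%
Difference = 56.847 − 50.1857 = 6.6613 pp.

+6.7 percentage points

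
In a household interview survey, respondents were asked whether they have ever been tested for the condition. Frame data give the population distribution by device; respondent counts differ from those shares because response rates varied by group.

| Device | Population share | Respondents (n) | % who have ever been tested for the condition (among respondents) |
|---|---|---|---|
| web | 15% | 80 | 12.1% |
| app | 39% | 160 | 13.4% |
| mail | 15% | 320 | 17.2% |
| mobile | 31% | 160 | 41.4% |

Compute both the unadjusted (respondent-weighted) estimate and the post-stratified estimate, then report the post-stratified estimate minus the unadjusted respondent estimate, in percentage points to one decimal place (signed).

Naive respondent-only estimate (weights = respondent counts):
  (80/720)×12.1 + (160/720)×13.4 + (320/720)×17.2 + (160/720)×41.4 = 21.1667%
Reweighting by population device shares:
  0.15×12.1 + 0.39×13.4 + 0.15×17.2 + 0.31×41.4 = 22.455%
Difference = 22.455 − 21.1667 = 1.2883 pp.

+1.3 percentage points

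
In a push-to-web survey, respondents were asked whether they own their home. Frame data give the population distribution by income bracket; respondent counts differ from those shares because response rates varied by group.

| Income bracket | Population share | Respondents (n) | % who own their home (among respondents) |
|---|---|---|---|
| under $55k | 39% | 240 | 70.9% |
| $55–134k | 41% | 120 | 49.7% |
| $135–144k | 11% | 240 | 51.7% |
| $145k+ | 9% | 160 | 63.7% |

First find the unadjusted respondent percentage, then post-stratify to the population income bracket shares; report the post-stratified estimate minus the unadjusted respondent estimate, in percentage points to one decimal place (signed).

-0.5 percentage points

Without adjustment, the pooled respondent share is:
  (240/760)×70.9 + (120/760)×49.7 + (240/760)×51.7 + (160/760)×63.7 = 59.9737%
Post-stratifying to population shares instead:
  0.39×70.9 + 0.41×49.7 + 0.11×51.7 + 0.09×63.7 = 59.448%
Difference = 59.448 − 59.9737 = -0.5257 pp.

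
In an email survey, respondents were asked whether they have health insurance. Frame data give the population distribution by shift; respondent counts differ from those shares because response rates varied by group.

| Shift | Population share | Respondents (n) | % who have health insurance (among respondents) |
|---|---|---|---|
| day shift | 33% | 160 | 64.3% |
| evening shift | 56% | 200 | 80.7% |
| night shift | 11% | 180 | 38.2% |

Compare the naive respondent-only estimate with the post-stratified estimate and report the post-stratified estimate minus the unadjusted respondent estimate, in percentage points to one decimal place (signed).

+8.9 percentage points

Unadjusted (pooled respondent) estimate weights by respondent counts:
  (160/540)×64.3 + (200/540)×80.7 + (180/540)×38.2 = 61.6741%
Post-stratified estimate weights by population shares:
  0.33×64.3 + 0.56×80.7 + 0.11×38.2 = 70.613%
Difference = 70.613 − 61.6741 = 8.9389 pp.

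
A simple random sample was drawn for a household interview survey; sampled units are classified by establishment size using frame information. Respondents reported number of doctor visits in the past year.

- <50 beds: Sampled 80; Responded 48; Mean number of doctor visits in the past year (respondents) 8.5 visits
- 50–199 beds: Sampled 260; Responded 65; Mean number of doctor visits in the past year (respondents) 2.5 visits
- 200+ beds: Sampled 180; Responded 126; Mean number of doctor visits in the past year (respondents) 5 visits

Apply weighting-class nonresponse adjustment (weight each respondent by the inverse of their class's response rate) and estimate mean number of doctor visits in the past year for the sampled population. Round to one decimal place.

4.3

Response rates by class: <50 beds 48/80 = 60%, 50–199 beds 65/260 = 25%, 200+ beds 126/180 = 70%.
With weight = n_sampled/n_responded per class, the weighted class total is n_sampled:
  <50 beds: 80 × 8.5 = 680
  50–199 beds: 260 × 2.5 = 650
  200+ beds: 180 × 5 = 900
Adjusted estimate = 2230 / 520 = 4.28846 → 4.3.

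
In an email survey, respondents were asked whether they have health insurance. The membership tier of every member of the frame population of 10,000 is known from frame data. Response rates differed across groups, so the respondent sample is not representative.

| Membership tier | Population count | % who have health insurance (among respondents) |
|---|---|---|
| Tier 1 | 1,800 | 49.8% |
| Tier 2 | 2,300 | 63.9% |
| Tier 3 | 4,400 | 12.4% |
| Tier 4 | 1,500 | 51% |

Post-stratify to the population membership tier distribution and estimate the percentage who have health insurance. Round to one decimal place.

36.8%

Post-stratification weights by population share, not respondent share:
  Tier 1: (1,800/10,000) × 49.8 = 8.964
  Tier 2: (2,300/10,000) × 63.9 = 14.697
  Tier 3: (4,400/10,000) × 12.4 = 5.456
  Tier 4: (1,500/10,000) × 51 = 7.65
Post-stratified estimate = 36.767 → 36.8%.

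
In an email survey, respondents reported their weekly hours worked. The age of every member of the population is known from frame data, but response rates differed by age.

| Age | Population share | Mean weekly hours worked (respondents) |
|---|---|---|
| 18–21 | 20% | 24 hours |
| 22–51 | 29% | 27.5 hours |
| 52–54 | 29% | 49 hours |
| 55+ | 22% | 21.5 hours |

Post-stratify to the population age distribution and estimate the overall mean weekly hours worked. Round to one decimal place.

31.7

Weight each group's respondent value by its population share:
  18–21: 0.2 × 24 = 4.8
  22–51: 0.29 × 27.5 = 7.975
  52–54: 0.29 × 49 = 14.21
  55+: 0.22 × 21.5 = 4.73
Post-stratified estimate = 31.715 → 31.7.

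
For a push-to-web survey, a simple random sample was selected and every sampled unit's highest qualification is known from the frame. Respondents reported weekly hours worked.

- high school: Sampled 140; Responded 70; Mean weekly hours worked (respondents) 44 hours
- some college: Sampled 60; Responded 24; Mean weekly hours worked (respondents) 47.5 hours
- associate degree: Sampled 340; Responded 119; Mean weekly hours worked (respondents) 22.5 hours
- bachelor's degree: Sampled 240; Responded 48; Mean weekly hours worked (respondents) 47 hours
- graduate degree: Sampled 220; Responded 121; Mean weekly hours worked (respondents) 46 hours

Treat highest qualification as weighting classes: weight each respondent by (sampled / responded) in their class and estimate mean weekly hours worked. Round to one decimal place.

38.1

Class response rates: high school 70/140 = 50%, some college 24/60 = 40%, associate degree 119/340 = 35%, bachelor's degree 48/240 = 20%, graduate degree 121/220 = 55%.
Each respondent's weight = sampled/responded in their class; summing within a class gives n_sampled, so:
  high school: 140 × 44 = 6160
  some college: 60 × 47.5 = 2850
  associate degree: 340 × 22.5 = 7650
  bachelor's degree: 240 × 47 = 11,280
  graduate degree: 220 × 46 = 10,120
Adjusted estimate = 38,060 / 1,000 = 38.06 → 38.1.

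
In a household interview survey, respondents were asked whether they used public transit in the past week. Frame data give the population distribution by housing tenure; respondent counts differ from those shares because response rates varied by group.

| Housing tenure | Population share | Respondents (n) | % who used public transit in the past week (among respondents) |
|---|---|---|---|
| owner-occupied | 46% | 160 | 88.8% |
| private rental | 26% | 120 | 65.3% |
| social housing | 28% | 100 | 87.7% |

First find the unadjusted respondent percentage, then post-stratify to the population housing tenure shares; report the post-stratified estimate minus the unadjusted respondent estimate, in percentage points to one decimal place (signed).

Without adjustment, the pooled respondent share is:
  (160/380)×88.8 + (120/380)×65.3 + (100/380)×87.7 = 81.0895%
Post-stratifying to population shares instead:
  0.46×88.8 + 0.26×65.3 + 0.28×87.7 = 82.382%
Difference = 82.382 − 81.0895 = 1.2925 pp.

+1.3 percentage points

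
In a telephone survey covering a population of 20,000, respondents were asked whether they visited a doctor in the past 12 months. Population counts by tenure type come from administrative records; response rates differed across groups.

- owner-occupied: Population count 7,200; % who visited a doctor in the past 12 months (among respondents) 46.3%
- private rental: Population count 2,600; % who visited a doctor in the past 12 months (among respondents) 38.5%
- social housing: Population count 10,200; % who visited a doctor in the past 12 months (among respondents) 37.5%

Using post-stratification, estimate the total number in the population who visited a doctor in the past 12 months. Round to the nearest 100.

Each cell contributes its population count × the respondent rate:
  owner-occupied: 7,200 × 46.3% = 3333.6
  private rental: 2,600 × 38.5% = 1001
  social housing: 10,200 × 37.5% = 3825
Estimated total = 8159.6 → 8,200.

8,200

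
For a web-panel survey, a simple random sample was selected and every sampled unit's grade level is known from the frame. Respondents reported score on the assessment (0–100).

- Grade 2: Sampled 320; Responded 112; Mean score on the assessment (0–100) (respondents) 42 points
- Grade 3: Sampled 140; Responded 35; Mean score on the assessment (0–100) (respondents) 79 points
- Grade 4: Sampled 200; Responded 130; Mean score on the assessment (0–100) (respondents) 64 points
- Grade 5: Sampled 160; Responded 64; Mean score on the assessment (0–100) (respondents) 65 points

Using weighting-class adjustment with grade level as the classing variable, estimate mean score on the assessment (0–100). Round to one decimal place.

58.2

Response rates by class: Grade 2 112/320 = 35%, Grade 3 35/140 = 25%, Grade 4 130/200 = 65%, Grade 5 64/160 = 40%.
With weight = n_sampled/n_responded per class, the weighted class total is n_sampled:
  Grade 2: 320 × 42 = 13,440
  Grade 3: 140 × 79 = 11,060
  Grade 4: 200 × 64 = 12,800
  Grade 5: 160 × 65 = 10,400
Adjusted estimate = 47,700 / 820 = 58.1707 → 58.2.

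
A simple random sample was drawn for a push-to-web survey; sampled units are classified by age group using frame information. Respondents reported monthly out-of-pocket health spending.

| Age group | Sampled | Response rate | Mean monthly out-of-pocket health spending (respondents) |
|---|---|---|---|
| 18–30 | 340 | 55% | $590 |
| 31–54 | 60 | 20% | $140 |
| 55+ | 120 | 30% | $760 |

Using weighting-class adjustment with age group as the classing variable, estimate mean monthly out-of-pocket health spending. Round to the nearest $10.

Inverse-response-rate weighting restores each class to its sampled count, so class totals weight by n_sampled:
  18–30: 340 × 590 = 200,600
  31–54: 60 × 140 = 8400
  55+: 120 × 760 = 91,200
Adjusted estimate = 300,200 / 520 = 577.308 → $580.

$580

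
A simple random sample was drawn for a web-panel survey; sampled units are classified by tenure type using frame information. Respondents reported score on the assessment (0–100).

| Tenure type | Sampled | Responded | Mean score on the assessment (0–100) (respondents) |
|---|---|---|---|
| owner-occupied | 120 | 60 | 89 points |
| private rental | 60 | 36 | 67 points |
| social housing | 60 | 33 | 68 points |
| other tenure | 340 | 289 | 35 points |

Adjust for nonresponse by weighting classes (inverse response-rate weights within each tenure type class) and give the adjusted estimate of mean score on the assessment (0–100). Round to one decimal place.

52.9

Class response rates: owner-occupied 60/120 = 50%, private rental 36/60 = 60%, social housing 33/60 = 55%, other tenure 289/340 = 85%.
With weight = n_sampled/n_responded per class, the weighted class total is n_sampled:
  owner-occupied: 120 × 89 = 10,680
  private rental: 60 × 67 = 4020
  social housing: 60 × 68 = 4080
  other tenure: 340 × 35 = 11,900
Adjusted estimate = 30,680 / 580 = 52.8966 → 52.9.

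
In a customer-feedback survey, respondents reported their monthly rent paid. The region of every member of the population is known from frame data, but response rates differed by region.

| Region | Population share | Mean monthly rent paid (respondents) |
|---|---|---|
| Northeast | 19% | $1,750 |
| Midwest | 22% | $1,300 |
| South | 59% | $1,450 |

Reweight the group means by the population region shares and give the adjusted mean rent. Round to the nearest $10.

$1,470

Each cell contributes population-share × respondent value:
  Northeast: 0.19 × 1750 = 332.5
  Midwest: 0.22 × 1300 = 286
  South: 0.59 × 1450 = 855.5
Post-stratified estimate = 1474 → $1,470.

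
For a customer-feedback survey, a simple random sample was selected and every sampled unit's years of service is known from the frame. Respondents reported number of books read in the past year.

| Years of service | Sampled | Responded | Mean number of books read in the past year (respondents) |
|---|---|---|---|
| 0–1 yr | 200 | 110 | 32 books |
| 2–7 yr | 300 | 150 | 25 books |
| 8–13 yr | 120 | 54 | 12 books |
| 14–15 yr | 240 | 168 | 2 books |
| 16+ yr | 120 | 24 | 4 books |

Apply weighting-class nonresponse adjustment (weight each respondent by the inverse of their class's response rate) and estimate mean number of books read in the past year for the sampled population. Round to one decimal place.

16.6

Class response rates: 0–1 yr 110/200 = 55%, 2–7 yr 150/300 = 50%, 8–13 yr 54/120 = 45%, 14–15 yr 168/240 = 70%, 16+ yr 24/120 = 20%.
Each respondent's weight = sampled/responded in their class; summing within a class gives n_sampled, so:
  0–1 yr: 200 × 32 = 6400
  2–7 yr: 300 × 25 = 7500
  8–13 yr: 120 × 12 = 1440
  14–15 yr: 240 × 2 = 480
  16+ yr: 120 × 4 = 480
Adjusted estimate = 16,300 / 980 = 16.6327 → 16.6.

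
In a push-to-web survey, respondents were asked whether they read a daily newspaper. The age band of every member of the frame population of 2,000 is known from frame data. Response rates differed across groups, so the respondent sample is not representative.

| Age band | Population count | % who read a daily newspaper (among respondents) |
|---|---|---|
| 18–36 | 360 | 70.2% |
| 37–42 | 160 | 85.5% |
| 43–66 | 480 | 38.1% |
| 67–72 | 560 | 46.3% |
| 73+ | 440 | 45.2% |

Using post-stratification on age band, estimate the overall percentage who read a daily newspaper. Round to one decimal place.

51.5%

Each cell contributes population-share × respondent value:
  18–36: (360/2,000) × 70.2 = 12.636
  37–42: (160/2,000) × 85.5 = 6.84
  43–66: (480/2,000) × 38.1 = 9.144
  67–72: (560/2,000) × 46.3 = 12.964
  73+: (440/2,000) × 45.2 = 9.944
Post-stratified estimate = 51.528 → 51.5%.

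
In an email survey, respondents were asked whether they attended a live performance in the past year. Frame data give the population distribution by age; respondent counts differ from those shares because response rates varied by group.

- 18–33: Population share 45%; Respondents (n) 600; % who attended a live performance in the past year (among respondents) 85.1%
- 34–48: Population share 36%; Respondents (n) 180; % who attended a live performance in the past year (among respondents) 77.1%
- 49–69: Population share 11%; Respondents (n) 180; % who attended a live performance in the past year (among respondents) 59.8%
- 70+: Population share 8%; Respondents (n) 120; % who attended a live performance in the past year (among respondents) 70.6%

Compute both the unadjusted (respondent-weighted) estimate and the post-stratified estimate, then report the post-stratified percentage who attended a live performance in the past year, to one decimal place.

78.3%

Naive respondent-only estimate (weights = respondent counts):
  (600/1080)×85.1 + (180/1080)×77.1 + (180/1080)×59.8 + (120/1080)×70.6 = 77.9389%
Post-stratifying to population shares instead:
  0.45×85.1 + 0.36×77.1 + 0.11×59.8 + 0.08×70.6 = 78.277%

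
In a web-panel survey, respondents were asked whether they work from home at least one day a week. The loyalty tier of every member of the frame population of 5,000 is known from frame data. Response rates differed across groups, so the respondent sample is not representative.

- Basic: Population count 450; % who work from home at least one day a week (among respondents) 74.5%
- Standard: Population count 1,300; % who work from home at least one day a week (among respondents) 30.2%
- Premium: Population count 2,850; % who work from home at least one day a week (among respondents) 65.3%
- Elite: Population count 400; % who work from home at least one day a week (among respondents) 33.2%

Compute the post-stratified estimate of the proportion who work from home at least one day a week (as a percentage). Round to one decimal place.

Each cell contributes population-share × respondent value:
  Basic: (450/5,000) × 74.5 = 6.705
  Standard: (1,300/5,000) × 30.2 = 7.852
  Premium: (2,850/5,000) × 65.3 = 37.221
  Elite: (400/5,000) × 33.2 = 2.656
Post-stratified estimate = 54.434 → 54.4%.

54.4%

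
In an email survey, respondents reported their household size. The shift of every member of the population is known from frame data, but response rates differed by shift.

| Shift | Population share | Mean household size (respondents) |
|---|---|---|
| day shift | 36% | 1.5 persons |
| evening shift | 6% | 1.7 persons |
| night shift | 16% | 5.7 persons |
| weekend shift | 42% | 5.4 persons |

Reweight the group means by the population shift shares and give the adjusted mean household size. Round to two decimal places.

3.82

Each cell contributes population-share × respondent value:
  day shift: 0.36 × 1.5 = 0.54
  evening shift: 0.06 × 1.7 = 0.102
  night shift: 0.16 × 5.7 = 0.912
  weekend shift: 0.42 × 5.4 = 2.268
Post-stratified estimate = 3.822 → 3.82.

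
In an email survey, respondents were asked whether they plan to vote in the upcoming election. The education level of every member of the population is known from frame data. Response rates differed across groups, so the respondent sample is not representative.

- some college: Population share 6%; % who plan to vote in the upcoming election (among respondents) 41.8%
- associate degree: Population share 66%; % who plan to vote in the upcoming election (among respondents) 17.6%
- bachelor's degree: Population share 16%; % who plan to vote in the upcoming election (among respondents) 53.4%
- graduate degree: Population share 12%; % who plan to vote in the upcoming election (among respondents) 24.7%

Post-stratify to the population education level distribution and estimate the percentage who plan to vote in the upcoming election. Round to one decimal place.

25.6%

Reweight to the known education level distribution:
  some college: 0.06 × 41.8 = 2.508
  associate degree: 0.66 × 17.6 = 11.616
  bachelor's degree: 0.16 × 53.4 = 8.544
  graduate degree: 0.12 × 24.7 = 2.964
Post-stratified estimate = 25.632 → 25.6%.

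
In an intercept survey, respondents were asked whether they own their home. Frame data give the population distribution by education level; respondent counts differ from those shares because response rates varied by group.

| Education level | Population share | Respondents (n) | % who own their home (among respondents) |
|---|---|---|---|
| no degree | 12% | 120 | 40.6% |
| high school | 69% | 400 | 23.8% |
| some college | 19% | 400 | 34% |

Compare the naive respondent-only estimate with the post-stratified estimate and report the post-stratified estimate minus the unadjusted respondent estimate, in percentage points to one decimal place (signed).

Unadjusted (pooled respondent) estimate weights by respondent counts:
  (120/920)×40.6 + (400/920)×23.8 + (400/920)×34 = 30.4261%
Reweighting by population education level shares:
  0.12×40.6 + 0.69×23.8 + 0.19×34 = 27.754%
Difference = 27.754 − 30.4261 = -2.6721 pp.

-2.7 percentage points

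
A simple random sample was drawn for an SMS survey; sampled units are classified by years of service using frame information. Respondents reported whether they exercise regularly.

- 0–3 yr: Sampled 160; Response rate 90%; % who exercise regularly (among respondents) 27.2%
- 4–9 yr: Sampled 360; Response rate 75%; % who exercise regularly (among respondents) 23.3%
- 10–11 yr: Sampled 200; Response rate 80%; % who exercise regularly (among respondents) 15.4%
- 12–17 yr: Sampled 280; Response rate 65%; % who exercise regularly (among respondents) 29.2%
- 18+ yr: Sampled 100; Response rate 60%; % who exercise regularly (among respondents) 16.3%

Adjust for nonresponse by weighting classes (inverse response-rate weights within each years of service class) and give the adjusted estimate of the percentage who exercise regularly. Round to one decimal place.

Each respondent's weight = sampled/responded in their class; summing within a class gives n_sampled, so:
  0–3 yr: 160 × 27.2 = 4352
  4–9 yr: 360 × 23.3 = 8388
  10–11 yr: 200 × 15.4 = 3080
  12–17 yr: 280 × 29.2 = 8176
  18+ yr: 100 × 16.3 = 1630
Adjusted estimate = 25,626 / 1,100 = 23.2964 → 23.3%.

23.3%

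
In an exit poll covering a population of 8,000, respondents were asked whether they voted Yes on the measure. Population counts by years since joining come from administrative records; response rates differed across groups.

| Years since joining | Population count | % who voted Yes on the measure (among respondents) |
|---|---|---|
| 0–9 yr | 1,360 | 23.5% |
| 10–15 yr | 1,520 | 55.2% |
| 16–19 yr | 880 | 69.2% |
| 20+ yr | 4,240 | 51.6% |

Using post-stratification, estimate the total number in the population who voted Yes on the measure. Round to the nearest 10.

Estimated count per cell = population count × respondent percentage:
  0–9 yr: 1,360 × 23.5% = 319.6
  10–15 yr: 1,520 × 55.2% = 839.04
  16–19 yr: 880 × 69.2% = 608.96
  20+ yr: 4,240 × 51.6% = 2187.84
Estimated total = 3955.44 → 3,960.

3,960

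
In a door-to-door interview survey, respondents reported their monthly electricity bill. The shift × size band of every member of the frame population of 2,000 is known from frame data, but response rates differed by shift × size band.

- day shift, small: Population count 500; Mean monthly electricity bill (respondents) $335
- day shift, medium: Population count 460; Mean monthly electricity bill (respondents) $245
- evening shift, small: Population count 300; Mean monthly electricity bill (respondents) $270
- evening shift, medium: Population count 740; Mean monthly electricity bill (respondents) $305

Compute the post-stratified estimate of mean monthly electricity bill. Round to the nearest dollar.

$293

Post-stratification weights by population share, not respondent share:
  day shift, small: (500/2,000) × 335 = 83.75
  day shift, medium: (460/2,000) × 245 = 56.35
  evening shift, small: (300/2,000) × 270 = 40.5
  evening shift, medium: (740/2,000) × 305 = 112.85
Post-stratified estimate = 293.45 → $293.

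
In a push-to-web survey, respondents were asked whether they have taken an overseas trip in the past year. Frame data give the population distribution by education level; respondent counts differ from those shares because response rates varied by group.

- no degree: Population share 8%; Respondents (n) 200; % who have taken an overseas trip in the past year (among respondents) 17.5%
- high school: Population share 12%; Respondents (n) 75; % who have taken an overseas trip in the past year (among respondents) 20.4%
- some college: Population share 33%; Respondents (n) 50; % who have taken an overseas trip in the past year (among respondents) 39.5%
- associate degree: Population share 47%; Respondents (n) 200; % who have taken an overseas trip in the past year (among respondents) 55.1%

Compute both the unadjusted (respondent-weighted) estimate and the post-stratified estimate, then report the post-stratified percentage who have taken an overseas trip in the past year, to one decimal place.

42.8%

Without adjustment, the pooled respondent share is:
  (200/525)×17.5 + (75/525)×20.4 + (50/525)×39.5 + (200/525)×55.1 = 34.3333%
Post-stratified estimate weights by population shares:
  0.08×17.5 + 0.12×20.4 + 0.33×39.5 + 0.47×55.1 = 42.78%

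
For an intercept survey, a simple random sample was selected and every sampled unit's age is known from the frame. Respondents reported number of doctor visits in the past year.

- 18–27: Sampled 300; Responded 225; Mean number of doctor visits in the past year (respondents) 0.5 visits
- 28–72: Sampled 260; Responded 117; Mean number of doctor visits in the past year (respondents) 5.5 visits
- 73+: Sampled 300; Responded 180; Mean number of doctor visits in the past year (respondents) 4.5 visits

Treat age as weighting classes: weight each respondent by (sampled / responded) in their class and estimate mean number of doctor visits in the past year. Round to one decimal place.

3.4

Response rates by class: 18–27 225/300 = 75%, 28–72 117/260 = 45%, 73+ 180/300 = 60%.
Inverse-response-rate weighting restores each class to its sampled count, so class totals weight by n_sampled:
  18–27: 300 × 0.5 = 150
  28–72: 260 × 5.5 = 1430
  73+: 300 × 4.5 = 1350
Adjusted estimate = 2930 / 860 = 3.40698 → 3.4.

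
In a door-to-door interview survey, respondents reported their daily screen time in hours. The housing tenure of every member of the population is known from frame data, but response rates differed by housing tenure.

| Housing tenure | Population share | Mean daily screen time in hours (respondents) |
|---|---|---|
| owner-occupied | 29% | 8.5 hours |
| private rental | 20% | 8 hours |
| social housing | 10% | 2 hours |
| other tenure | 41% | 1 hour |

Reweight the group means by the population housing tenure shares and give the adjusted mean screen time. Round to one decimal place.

4.7

Post-stratification weights by population share, not respondent share:
  owner-occupied: 0.29 × 8.5 = 2.465
  private rental: 0.2 × 8 = 1.6
  social housing: 0.1 × 2 = 0.2
  other tenure: 0.41 × 1 = 0.41
Post-stratified estimate = 4.675 → 4.7.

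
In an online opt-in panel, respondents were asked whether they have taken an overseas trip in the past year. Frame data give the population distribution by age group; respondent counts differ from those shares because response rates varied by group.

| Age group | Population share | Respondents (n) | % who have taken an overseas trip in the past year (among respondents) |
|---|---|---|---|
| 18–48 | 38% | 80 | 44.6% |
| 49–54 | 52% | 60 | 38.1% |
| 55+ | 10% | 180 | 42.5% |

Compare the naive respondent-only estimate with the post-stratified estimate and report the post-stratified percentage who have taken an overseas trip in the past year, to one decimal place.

41.0%

Unadjusted (pooled respondent) estimate weights by respondent counts:
  (80/320)×44.6 + (60/320)×38.1 + (180/320)×42.5 = 42.2%
Post-stratified estimate weights by population shares:
  0.38×44.6 + 0.52×38.1 + 0.1×42.5 = 41.01%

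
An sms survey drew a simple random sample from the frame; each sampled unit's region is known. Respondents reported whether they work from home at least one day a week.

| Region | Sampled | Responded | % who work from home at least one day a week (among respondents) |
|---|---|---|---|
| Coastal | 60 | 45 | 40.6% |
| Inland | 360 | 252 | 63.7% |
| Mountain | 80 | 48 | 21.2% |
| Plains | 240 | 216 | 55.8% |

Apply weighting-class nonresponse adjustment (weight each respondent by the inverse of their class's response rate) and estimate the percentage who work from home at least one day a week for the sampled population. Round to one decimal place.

54.7%

Response rates by class: Coastal 45/60 = 75%, Inland 252/360 = 70%, Mountain 48/80 = 60%, Plains 216/240 = 90%.
With weight = n_sampled/n_responded per class, the weighted class total is n_sampled:
  Coastal: 60 × 40.6 = 2436
  Inland: 360 × 63.7 = 22,932
  Mountain: 80 × 21.2 = 1696
  Plains: 240 × 55.8 = 13,392
Adjusted estimate = 40,456 / 740 = 54.6703 → 54.7%.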